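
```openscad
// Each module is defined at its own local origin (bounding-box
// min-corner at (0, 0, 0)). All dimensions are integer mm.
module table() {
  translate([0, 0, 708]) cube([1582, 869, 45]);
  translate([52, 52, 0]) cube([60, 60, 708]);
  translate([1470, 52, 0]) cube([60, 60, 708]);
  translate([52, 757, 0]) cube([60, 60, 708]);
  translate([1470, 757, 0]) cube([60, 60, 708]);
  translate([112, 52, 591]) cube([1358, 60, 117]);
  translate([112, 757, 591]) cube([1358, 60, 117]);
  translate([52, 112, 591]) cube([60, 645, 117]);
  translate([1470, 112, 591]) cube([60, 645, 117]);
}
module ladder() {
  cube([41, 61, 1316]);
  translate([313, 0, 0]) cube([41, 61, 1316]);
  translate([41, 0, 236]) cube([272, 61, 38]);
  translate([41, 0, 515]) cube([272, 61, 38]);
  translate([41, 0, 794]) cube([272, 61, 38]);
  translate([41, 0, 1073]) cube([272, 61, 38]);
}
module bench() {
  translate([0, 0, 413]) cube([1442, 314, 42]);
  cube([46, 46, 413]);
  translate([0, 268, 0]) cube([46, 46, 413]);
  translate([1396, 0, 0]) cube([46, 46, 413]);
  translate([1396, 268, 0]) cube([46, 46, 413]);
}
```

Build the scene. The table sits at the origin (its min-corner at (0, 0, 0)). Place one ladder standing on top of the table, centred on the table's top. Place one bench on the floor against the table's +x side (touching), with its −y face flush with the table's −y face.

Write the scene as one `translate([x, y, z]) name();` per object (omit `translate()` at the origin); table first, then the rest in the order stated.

table();
translate([614, 404, 753]) ladder();
translate([1582, 0, 0]) bench();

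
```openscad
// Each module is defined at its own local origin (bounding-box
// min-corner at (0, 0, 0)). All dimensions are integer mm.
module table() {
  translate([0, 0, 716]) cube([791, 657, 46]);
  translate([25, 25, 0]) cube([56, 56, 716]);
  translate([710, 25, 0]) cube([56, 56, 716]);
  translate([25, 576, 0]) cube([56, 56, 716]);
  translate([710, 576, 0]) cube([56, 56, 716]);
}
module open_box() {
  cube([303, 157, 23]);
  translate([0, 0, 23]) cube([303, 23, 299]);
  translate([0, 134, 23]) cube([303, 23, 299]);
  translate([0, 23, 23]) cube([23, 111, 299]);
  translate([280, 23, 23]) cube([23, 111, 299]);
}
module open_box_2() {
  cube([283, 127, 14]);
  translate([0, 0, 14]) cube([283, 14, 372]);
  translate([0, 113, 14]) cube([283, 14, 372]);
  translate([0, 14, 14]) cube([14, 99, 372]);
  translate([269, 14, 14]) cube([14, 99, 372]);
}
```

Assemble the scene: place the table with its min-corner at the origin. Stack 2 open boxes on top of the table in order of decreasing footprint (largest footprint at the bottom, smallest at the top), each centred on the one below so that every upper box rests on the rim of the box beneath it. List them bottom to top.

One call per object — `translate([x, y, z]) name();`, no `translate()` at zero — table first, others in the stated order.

table();
translate([244, 250, 762]) open_box();
translate([254, 265, 1084]) open_box_2();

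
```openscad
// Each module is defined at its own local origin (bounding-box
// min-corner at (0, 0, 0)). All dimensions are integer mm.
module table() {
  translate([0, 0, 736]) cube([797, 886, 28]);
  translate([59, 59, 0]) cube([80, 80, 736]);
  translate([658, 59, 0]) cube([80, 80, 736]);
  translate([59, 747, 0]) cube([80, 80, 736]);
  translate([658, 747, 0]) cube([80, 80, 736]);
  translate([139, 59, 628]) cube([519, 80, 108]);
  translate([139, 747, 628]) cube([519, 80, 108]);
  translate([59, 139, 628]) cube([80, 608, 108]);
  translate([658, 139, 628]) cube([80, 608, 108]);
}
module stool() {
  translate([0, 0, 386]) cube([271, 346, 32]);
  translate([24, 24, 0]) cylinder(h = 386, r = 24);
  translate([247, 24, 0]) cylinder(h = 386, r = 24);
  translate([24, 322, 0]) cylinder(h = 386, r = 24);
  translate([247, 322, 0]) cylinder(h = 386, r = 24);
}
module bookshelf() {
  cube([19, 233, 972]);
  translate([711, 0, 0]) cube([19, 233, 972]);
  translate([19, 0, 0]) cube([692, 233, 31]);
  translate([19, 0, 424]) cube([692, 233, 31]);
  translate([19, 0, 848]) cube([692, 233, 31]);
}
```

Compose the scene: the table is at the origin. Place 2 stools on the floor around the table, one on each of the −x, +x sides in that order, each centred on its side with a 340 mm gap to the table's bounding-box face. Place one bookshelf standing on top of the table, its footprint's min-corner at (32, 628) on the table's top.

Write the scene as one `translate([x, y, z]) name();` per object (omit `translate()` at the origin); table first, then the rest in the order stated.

table();
translate([-611, 270, 0]) stool();
translate([1137, 270, 0]) stool();
translate([32, 628, 764]) bookshelf();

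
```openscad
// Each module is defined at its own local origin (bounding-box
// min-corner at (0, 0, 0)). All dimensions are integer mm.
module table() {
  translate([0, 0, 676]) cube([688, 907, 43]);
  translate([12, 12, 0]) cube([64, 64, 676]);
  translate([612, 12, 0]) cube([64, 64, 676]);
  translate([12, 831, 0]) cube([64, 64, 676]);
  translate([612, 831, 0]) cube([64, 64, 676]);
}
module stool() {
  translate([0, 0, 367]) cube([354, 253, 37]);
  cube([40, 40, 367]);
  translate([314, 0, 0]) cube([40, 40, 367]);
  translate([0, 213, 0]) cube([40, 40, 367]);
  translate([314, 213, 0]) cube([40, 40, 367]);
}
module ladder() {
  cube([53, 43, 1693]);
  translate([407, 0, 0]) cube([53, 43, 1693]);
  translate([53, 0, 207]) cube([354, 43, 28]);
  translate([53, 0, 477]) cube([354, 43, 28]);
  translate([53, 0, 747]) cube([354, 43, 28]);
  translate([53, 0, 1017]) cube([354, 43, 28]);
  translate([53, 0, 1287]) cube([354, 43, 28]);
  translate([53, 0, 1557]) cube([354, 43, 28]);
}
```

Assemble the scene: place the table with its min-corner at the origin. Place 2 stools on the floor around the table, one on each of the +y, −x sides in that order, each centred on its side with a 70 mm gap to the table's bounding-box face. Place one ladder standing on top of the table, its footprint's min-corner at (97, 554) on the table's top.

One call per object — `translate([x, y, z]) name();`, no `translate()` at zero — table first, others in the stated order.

table();
translate([167, 977, 0]) stool();
translate([-424, 327, 0]) stool();
translate([97, 554, 719]) ladder();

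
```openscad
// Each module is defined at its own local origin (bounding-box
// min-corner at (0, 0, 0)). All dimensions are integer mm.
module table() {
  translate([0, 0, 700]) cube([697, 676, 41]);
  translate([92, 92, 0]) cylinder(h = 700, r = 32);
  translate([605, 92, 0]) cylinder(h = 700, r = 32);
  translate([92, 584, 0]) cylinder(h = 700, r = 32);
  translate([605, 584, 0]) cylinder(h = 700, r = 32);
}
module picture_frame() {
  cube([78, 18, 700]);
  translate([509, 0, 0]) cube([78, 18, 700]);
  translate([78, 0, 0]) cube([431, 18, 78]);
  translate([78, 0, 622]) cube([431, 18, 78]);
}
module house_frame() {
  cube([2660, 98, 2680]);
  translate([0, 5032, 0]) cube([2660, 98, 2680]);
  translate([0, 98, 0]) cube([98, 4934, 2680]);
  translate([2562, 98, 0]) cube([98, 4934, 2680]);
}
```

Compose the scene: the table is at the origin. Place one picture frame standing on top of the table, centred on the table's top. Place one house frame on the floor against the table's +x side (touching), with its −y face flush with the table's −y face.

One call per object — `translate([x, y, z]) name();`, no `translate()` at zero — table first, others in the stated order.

table();
translate([55, 329, 741]) picture_frame();
translate([697, 0, 0]) house_frame();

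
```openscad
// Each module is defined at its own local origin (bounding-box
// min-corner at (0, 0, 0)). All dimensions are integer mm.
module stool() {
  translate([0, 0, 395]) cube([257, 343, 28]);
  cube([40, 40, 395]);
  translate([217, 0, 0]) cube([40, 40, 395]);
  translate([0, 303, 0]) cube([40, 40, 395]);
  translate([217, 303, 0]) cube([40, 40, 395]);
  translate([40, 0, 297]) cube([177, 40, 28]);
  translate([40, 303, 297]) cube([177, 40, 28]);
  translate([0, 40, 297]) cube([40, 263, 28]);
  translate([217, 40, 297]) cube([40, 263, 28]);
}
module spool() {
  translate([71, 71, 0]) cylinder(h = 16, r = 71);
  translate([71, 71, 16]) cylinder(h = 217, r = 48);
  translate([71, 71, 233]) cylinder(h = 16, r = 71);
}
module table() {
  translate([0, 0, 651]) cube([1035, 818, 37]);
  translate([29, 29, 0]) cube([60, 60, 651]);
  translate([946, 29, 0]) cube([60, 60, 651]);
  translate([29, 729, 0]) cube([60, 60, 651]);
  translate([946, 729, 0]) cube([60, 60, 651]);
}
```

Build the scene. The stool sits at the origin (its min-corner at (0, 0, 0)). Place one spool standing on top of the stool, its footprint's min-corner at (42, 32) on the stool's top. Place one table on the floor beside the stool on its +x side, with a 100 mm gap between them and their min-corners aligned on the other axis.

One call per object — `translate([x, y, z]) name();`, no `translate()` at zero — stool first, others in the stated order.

stool();
translate([42, 32, 423]) spool();
translate([357, 0, 0]) table();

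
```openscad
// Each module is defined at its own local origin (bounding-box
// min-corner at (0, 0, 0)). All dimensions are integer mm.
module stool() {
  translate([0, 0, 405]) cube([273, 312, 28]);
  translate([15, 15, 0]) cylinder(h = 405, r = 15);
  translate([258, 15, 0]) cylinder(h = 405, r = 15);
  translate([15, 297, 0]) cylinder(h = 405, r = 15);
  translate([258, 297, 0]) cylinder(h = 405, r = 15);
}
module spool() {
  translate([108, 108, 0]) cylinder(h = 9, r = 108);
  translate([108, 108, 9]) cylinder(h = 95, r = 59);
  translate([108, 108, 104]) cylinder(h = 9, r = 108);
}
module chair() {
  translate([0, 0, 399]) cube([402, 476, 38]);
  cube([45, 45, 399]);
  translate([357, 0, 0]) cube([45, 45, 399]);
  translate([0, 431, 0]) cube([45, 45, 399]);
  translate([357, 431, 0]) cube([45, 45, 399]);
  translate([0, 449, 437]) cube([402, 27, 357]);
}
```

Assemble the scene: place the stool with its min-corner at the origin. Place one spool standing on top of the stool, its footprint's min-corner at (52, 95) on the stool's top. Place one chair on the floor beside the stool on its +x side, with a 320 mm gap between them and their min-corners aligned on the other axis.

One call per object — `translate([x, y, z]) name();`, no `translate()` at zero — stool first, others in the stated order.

stool();
translate([52, 95, 433]) spool();
translate([593, 0, 0]) chair();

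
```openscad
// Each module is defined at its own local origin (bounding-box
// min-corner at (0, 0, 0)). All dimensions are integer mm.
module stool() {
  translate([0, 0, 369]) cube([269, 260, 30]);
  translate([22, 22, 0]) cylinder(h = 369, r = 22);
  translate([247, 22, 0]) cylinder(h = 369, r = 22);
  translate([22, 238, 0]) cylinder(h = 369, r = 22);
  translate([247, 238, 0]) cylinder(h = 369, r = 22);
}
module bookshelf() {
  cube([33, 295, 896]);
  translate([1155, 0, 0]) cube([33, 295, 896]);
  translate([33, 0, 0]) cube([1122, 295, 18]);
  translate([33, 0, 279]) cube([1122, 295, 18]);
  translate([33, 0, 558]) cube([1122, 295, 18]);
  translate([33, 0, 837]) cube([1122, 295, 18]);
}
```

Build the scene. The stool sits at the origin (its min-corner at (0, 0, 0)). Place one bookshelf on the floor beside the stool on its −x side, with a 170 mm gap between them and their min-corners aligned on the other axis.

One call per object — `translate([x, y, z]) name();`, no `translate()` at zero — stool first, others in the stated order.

stool();
translate([-1358, 0, 0]) bookshelf();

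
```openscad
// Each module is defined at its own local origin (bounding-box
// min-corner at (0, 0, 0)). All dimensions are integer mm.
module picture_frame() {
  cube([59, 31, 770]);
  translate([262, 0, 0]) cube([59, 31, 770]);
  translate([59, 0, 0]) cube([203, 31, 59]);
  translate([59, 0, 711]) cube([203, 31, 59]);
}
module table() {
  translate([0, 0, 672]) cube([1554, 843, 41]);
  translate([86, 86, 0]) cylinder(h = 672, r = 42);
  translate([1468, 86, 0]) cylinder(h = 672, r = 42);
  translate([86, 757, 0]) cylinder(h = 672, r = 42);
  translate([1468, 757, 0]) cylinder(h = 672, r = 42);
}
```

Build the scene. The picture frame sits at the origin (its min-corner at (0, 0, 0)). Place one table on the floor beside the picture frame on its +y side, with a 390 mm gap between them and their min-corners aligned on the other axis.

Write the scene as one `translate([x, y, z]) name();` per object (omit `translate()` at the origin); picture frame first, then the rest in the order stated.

picture_frame();
translate([0, 421, 0]) table();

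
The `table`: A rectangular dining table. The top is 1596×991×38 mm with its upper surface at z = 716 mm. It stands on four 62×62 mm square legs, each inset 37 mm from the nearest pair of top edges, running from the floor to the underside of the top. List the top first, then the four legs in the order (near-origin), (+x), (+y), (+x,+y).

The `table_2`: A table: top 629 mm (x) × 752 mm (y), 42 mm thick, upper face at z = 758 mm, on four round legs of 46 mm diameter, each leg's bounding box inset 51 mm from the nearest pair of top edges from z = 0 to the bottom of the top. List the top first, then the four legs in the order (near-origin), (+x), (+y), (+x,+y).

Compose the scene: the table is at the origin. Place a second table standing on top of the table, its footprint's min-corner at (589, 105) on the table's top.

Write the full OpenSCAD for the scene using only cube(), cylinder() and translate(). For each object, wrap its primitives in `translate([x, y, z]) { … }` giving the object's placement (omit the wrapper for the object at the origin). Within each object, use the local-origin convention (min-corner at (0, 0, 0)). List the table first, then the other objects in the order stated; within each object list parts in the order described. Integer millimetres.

translate([0, 0, 678]) cube([1596, 991, 38]);
translate([37, 37, 0]) cube([62, 62, 678]);
translate([1497, 37, 0]) cube([62, 62, 678]);
translate([37, 892, 0]) cube([62, 62, 678]);
translate([1497, 892, 0]) cube([62, 62, 678]);
translate([589, 105, 716]) {
  translate([0, 0, 716]) cube([629, 752, 42]);
  translate([74, 74, 0]) cylinder(h = 716, r = 23);
  translate([555, 74, 0]) cylinder(h = 716, r = 23);
  translate([74, 678, 0]) cylinder(h = 716, r = 23);
  translate([555, 678, 0]) cylinder(h = 716, r = 23);
}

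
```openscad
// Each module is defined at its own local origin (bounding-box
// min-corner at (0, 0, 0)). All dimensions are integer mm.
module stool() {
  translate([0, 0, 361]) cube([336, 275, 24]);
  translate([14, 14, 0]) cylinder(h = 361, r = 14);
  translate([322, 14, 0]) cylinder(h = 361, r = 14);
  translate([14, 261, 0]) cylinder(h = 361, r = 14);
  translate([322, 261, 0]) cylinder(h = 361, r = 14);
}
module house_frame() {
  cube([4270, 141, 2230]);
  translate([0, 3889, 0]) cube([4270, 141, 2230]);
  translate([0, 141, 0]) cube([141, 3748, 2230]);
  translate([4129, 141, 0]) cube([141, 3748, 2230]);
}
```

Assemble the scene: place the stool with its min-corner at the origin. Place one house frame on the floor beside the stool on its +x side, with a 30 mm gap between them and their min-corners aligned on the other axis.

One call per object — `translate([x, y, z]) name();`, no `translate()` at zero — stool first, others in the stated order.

stool();
translate([366, 0, 0]) house_frame();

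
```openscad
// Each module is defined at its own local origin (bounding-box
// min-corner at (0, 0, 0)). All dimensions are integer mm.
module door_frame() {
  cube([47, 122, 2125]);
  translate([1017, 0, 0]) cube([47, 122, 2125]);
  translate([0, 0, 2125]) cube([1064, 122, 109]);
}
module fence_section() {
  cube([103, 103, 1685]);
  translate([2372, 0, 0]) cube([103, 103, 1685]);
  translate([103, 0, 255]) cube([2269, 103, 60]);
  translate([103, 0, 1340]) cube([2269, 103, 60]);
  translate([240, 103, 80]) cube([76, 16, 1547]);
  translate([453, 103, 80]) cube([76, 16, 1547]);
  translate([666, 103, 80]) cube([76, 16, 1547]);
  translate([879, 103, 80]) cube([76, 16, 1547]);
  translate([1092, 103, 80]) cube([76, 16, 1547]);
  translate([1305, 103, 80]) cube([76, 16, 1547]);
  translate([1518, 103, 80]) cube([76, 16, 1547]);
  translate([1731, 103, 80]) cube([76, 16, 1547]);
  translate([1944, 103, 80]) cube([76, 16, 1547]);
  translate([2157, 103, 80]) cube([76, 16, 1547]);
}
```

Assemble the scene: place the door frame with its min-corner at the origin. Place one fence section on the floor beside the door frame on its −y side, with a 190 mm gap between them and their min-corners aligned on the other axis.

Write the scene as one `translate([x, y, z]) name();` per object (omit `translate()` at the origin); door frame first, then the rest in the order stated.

door_frame();
translate([0, -309, 0]) fence_section();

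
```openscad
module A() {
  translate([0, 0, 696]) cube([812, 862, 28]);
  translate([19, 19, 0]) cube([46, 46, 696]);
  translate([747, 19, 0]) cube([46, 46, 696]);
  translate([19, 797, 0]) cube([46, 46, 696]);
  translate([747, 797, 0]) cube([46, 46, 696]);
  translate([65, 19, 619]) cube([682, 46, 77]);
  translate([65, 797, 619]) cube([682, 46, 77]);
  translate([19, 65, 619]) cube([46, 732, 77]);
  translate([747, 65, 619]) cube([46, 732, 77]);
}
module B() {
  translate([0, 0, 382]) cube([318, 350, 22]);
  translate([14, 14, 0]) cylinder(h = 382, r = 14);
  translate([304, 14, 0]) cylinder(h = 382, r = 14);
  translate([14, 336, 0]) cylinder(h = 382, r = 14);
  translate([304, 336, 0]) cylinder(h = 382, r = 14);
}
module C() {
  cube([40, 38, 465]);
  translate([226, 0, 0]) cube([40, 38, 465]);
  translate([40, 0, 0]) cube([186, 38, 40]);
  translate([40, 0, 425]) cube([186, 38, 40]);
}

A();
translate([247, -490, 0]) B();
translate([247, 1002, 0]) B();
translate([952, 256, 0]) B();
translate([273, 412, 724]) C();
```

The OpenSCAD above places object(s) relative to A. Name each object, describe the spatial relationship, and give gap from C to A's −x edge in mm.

A is a table. B is a stool. C is a picture frame. Three stools sit around the table at the −y, +y, +x sides. The picture frame is on top of the table, centred. The gap from the picture frame to the table's −x edge is 273 mm.

The picture frame's min-x is at 273; the table's min-x is 0; gap = 273 mm.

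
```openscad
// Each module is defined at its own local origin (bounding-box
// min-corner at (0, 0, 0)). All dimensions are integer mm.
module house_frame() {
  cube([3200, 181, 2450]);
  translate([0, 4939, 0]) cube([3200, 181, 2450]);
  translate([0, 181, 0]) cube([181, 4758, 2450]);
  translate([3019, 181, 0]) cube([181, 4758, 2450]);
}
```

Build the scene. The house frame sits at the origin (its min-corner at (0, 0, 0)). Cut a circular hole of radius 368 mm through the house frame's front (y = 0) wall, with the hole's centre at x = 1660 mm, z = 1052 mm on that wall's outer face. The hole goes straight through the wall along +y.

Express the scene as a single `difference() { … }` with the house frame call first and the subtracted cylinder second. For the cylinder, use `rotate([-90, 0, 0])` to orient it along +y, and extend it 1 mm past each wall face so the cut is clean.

difference() {
  house_frame();
  translate([1660, -1, 1052]) rotate([-90, 0, 0]) cylinder(h = 183, r = 368);
}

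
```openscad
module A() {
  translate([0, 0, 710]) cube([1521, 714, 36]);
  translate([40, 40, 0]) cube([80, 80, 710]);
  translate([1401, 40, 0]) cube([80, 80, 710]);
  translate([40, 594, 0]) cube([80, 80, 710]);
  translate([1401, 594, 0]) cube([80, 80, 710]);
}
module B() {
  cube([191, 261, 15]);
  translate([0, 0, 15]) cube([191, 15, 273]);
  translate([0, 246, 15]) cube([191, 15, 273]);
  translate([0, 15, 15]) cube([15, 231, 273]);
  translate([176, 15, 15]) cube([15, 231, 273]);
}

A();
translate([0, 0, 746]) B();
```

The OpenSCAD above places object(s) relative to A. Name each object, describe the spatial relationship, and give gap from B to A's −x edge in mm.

The open box's min-x is at 0; the table's min-x is 0; gap = 0 mm.

A is a table. B is an open box. The open box is on top of the table. The gap from the open box to the table's −x edge is 0 mm.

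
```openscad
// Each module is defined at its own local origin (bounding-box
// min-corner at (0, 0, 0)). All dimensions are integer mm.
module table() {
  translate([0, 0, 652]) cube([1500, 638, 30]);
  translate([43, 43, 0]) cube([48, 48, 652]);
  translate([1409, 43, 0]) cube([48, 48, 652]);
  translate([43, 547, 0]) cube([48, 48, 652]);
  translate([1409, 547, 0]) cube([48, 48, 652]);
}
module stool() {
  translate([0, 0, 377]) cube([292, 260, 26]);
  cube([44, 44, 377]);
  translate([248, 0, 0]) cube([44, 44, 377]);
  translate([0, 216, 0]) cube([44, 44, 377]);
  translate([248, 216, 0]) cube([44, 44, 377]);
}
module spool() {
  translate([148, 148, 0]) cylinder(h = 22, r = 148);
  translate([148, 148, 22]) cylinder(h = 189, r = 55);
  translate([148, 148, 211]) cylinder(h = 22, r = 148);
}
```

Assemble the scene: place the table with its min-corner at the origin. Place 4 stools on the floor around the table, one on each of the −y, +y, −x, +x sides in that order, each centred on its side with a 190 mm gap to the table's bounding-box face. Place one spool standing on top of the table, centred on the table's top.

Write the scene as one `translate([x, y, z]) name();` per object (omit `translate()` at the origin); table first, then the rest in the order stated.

table();
translate([604, -450, 0]) stool();
translate([604, 828, 0]) stool();
translate([-482, 189, 0]) stool();
translate([1690, 189, 0]) stool();
translate([602, 171, 682]) spool();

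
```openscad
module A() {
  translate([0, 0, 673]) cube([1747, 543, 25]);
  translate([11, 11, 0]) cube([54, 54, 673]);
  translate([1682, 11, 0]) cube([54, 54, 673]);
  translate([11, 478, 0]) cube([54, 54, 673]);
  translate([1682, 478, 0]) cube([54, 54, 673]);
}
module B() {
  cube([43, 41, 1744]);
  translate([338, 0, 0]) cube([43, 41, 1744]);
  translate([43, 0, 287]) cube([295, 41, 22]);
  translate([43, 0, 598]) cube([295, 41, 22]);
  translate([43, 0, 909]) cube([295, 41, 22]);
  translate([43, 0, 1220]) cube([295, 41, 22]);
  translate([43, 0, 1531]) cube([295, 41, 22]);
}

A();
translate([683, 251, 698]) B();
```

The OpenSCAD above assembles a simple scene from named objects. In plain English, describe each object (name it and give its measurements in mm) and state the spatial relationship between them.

A is a table: top 1747 mm (x) × 543 mm (y), 25 mm thick, upper face at z = 698 mm, on four 54×54 mm square legs, each inset 11 mm from the nearest pair of top edges, running from z = 0 to the bottom of the top.

B is a wooden ladder with two side rails of 43×41 mm section and 1744 mm height, set 381 mm apart overall. Between them run 5 rectangular rungs (41 mm deep, 22 mm thick), front faces flush with the rails' −y face. The bottom of the first rung is 287 mm above the floor and each subsequent rung is 311 mm higher than the one below.

The ladder is on top of the table, centred.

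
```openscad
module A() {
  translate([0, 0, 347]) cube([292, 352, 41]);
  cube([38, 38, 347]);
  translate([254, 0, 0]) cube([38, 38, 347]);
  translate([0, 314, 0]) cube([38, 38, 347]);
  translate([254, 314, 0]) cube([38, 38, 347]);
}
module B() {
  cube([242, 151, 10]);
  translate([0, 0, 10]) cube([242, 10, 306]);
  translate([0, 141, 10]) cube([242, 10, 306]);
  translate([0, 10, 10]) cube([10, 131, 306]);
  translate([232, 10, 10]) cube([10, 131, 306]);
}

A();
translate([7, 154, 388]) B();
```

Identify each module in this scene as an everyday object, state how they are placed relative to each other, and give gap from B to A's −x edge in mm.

The open box's min-x is at 7; the stool's min-x is 0; gap = 7 mm.

A is a stool. B is an open box. The open box is on top of the stool. The gap from the open box to the stool's −x edge is 7 mm.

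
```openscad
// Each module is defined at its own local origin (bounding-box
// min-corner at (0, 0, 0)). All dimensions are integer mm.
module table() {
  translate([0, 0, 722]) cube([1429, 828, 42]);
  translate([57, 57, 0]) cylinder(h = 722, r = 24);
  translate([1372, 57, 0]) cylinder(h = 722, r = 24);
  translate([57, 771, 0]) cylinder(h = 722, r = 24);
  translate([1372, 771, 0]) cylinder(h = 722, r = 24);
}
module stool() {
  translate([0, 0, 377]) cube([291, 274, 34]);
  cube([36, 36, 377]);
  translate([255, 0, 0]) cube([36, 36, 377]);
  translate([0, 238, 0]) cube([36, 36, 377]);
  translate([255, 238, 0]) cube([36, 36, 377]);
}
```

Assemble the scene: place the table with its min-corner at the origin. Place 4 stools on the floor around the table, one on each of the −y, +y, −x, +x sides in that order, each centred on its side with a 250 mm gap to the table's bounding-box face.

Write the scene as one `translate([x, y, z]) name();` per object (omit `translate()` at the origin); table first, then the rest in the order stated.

table();
translate([569, -524, 0]) stool();
translate([569, 1078, 0]) stool();
translate([-541, 277, 0]) stool();
translate([1679, 277, 0]) stool();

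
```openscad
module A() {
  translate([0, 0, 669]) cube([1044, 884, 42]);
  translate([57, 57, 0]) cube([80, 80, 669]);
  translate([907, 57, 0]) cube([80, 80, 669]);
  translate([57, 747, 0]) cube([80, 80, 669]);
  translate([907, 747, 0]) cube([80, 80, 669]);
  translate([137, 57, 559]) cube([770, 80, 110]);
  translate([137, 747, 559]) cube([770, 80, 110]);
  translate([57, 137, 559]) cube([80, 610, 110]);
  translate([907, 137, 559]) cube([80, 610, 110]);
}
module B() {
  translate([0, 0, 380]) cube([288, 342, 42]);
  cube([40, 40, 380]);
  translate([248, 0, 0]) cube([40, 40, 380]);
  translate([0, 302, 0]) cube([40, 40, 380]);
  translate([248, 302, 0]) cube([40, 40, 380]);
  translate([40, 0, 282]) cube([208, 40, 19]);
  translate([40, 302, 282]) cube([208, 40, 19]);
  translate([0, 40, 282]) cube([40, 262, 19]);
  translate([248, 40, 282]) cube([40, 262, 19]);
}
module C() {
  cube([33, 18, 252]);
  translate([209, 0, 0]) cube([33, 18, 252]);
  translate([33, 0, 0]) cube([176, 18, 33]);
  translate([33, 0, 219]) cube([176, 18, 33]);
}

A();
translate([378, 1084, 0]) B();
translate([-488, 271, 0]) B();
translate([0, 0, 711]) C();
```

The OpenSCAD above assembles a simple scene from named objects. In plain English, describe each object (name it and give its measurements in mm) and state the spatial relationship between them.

A is a rectangular dining table. The top is 1044×884×42 mm with its upper surface at z = 711 mm. It stands on four 80×80 mm square legs, each inset 57 mm from the nearest pair of top edges, running from the floor to the underside of the top. Four apron rails, 80 mm thick and 110 mm tall, run between adjacent legs with their top edges flush with the underside of the top and their outer faces flush with the legs' outer faces.

B is a simple wooden stool: a rectangular seat 288 mm (x) by 342 mm (y), 42 mm thick, top face at z = 422 mm, on four square legs, each 40×40 mm in cross-section. The legs rest on z = 0, each flush with a corner of the seat. Four stretchers, 40 mm wide and 19 mm tall, connect adjacent legs with their undersides at z = 282 mm, each running between the inner faces of the legs it joins and aligned with the legs' outer faces on the other axis.

C is a picture frame with a 176×186 mm rectangular opening (x by z) and a uniform 33 mm border on every side. Frame depth is 18 mm along y. It is built from two vertical stiles running the full outside height and two horizontal rails spanning the gap between the stiles.

Two stools sit around the table at the +y, −x sides. The picture frame is on top of the table.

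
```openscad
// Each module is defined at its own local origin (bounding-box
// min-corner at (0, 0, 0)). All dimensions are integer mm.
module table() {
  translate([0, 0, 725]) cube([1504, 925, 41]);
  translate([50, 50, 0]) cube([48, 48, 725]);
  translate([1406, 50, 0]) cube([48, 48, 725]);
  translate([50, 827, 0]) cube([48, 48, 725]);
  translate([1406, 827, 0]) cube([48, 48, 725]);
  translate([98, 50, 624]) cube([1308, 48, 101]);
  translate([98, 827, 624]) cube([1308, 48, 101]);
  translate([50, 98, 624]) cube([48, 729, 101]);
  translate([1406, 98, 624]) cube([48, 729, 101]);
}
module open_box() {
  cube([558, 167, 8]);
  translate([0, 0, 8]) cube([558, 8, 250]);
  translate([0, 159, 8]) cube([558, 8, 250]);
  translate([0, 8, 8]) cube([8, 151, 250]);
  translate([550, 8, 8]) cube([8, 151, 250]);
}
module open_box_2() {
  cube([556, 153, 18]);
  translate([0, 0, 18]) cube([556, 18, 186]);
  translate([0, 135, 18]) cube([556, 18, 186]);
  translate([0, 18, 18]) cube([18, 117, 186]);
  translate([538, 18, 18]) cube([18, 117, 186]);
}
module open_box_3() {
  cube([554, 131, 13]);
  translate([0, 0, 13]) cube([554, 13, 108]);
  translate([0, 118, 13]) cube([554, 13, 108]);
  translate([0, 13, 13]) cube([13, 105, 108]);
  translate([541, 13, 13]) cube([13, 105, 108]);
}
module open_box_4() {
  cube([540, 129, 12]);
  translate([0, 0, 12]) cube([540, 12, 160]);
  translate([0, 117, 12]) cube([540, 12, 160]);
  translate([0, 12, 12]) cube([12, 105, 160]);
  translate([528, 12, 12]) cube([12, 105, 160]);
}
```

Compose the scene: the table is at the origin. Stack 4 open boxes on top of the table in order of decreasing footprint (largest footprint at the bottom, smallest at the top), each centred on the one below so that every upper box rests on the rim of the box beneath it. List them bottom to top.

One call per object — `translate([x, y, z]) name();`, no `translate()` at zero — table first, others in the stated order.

table();
translate([473, 379, 766]) open_box();
translate([474, 386, 1024]) open_box_2();
translate([475, 397, 1228]) open_box_3();
translate([482, 398, 1349]) open_box_4();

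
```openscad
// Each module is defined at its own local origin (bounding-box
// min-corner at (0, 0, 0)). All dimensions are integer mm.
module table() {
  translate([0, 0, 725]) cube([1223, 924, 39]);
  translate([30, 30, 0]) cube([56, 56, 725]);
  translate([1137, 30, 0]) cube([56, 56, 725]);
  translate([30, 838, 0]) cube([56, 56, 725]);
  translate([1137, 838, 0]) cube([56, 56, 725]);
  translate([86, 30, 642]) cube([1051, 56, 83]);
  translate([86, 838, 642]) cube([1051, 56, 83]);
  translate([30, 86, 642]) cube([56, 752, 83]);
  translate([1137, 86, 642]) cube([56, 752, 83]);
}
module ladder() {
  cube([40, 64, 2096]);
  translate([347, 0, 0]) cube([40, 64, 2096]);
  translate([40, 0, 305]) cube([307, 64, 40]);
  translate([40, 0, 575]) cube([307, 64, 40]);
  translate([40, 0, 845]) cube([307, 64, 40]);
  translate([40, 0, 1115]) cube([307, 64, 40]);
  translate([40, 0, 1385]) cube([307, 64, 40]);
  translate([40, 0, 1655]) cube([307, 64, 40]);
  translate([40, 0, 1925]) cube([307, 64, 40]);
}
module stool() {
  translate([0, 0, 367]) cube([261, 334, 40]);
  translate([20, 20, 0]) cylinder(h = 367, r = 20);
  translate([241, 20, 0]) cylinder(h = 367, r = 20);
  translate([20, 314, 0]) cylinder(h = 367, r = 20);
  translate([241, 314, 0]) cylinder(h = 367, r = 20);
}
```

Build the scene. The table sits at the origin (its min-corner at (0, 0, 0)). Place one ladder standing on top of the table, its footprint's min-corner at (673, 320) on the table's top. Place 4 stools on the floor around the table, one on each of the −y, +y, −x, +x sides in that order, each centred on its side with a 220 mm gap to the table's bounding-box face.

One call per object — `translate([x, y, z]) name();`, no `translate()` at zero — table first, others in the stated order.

table();
translate([673, 320, 764]) ladder();
translate([481, -554, 0]) stool();
translate([481, 1144, 0]) stool();
translate([-481, 295, 0]) stool();
translate([1443, 295, 0]) stool();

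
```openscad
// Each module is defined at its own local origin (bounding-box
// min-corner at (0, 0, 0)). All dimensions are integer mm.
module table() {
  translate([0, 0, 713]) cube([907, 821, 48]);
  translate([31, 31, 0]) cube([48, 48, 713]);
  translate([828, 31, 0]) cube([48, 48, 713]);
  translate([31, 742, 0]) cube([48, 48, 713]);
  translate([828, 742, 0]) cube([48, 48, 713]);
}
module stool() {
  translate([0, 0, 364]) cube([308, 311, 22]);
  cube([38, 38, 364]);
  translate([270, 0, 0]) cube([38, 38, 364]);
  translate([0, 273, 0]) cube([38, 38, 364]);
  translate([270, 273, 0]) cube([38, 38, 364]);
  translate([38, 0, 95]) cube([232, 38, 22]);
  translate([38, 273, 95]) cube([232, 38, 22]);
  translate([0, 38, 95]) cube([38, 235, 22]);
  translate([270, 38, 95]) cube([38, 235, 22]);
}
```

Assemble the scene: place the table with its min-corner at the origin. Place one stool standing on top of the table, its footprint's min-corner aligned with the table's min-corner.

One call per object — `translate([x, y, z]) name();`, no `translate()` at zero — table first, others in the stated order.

table();
translate([0, 0, 761]) stool();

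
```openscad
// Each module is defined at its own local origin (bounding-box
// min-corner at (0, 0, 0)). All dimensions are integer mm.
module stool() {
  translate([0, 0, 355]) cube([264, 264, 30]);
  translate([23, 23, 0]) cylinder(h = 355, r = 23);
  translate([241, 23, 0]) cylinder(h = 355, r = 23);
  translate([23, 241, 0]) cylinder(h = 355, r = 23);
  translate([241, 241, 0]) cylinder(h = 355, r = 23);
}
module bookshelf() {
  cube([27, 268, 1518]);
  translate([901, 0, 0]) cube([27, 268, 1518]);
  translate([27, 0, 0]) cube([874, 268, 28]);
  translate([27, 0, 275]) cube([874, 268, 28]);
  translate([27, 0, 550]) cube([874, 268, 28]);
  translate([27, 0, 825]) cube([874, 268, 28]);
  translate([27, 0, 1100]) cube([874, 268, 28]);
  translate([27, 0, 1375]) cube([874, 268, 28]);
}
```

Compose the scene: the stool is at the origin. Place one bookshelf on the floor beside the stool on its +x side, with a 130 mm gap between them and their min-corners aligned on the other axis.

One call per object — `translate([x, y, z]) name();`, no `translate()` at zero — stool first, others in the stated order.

stool();
translate([394, 0, 0]) bookshelf();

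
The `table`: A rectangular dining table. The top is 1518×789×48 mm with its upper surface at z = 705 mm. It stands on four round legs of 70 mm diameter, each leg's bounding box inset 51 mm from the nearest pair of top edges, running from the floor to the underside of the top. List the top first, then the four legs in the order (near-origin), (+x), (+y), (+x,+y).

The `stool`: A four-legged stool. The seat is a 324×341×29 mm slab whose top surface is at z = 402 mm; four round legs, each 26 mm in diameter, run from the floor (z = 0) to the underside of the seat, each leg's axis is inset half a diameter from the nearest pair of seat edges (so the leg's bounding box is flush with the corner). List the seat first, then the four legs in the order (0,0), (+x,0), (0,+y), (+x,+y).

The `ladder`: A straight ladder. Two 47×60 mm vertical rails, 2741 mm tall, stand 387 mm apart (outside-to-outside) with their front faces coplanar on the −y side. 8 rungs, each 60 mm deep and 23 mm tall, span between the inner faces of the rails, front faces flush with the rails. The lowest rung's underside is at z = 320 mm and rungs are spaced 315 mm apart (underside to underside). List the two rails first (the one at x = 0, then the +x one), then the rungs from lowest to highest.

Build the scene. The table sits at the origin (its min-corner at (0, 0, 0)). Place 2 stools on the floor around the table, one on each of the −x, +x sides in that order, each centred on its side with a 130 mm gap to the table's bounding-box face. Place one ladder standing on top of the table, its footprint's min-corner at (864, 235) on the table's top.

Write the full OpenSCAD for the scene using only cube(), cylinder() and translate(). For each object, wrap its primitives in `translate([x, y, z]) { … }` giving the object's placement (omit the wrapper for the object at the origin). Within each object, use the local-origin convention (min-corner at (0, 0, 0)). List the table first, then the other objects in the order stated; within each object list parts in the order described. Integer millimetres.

translate([0, 0, 657]) cube([1518, 789, 48]);
translate([86, 86, 0]) cylinder(h = 657, r = 35);
translate([1432, 86, 0]) cylinder(h = 657, r = 35);
translate([86, 703, 0]) cylinder(h = 657, r = 35);
translate([1432, 703, 0]) cylinder(h = 657, r = 35);
translate([-454, 224, 0]) {
  translate([0, 0, 373]) cube([324, 341, 29]);
  translate([13, 13, 0]) cylinder(h = 373, r = 13);
  translate([311, 13, 0]) cylinder(h = 373, r = 13);
  translate([13, 328, 0]) cylinder(h = 373, r = 13);
  translate([311, 328, 0]) cylinder(h = 373, r = 13);
}
translate([1648, 224, 0]) {
  translate([0, 0, 373]) cube([324, 341, 29]);
  translate([13, 13, 0]) cylinder(h = 373, r = 13);
  translate([311, 13, 0]) cylinder(h = 373, r = 13);
  translate([13, 328, 0]) cylinder(h = 373, r = 13);
  translate([311, 328, 0]) cylinder(h = 373, r = 13);
}
translate([864, 235, 705]) {
  cube([47, 60, 2741]);
  translate([340, 0, 0]) cube([47, 60, 2741]);
  translate([47, 0, 320]) cube([293, 60, 23]);
  translate([47, 0, 635]) cube([293, 60, 23]);
  translate([47, 0, 950]) cube([293, 60, 23]);
  translate([47, 0, 1265]) cube([293, 60, 23]);
  translate([47, 0, 1580]) cube([293, 60, 23]);
  translate([47, 0, 1895]) cube([293, 60, 23]);
  translate([47, 0, 2210]) cube([293, 60, 23]);
  translate([47, 0, 2525]) cube([293, 60, 23]);
}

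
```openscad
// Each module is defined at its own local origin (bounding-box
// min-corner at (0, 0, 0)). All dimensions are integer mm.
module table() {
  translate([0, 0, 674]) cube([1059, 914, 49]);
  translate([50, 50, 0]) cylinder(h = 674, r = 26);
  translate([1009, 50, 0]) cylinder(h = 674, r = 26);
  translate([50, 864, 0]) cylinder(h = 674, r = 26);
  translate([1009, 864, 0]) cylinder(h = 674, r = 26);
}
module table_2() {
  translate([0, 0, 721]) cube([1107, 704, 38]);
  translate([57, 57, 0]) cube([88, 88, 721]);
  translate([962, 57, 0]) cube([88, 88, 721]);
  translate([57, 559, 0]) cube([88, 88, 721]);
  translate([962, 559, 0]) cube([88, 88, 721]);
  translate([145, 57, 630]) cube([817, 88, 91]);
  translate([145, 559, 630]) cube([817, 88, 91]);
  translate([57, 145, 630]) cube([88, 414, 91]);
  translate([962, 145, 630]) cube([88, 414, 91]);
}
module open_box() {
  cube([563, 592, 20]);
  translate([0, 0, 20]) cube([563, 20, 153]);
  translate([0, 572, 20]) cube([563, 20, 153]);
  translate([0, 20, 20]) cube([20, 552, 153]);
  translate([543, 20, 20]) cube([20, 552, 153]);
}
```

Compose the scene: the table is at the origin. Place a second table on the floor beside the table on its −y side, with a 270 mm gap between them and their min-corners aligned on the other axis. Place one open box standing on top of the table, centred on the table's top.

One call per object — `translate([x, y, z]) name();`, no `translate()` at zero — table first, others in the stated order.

table();
translate([0, -974, 0]) table_2();
translate([248, 161, 723]) open_box();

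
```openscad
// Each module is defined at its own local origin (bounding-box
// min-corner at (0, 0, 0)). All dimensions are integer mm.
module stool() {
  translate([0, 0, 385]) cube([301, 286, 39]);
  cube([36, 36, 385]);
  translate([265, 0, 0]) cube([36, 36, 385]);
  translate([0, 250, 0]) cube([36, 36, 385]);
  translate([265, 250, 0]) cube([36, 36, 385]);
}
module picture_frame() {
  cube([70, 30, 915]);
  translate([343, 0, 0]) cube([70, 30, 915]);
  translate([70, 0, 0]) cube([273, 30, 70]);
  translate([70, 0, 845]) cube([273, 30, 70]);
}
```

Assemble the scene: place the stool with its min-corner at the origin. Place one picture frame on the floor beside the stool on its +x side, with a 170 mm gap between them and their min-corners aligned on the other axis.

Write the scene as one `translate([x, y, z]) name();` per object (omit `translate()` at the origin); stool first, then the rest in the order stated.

stool();
translate([471, 0, 0]) picture_frame();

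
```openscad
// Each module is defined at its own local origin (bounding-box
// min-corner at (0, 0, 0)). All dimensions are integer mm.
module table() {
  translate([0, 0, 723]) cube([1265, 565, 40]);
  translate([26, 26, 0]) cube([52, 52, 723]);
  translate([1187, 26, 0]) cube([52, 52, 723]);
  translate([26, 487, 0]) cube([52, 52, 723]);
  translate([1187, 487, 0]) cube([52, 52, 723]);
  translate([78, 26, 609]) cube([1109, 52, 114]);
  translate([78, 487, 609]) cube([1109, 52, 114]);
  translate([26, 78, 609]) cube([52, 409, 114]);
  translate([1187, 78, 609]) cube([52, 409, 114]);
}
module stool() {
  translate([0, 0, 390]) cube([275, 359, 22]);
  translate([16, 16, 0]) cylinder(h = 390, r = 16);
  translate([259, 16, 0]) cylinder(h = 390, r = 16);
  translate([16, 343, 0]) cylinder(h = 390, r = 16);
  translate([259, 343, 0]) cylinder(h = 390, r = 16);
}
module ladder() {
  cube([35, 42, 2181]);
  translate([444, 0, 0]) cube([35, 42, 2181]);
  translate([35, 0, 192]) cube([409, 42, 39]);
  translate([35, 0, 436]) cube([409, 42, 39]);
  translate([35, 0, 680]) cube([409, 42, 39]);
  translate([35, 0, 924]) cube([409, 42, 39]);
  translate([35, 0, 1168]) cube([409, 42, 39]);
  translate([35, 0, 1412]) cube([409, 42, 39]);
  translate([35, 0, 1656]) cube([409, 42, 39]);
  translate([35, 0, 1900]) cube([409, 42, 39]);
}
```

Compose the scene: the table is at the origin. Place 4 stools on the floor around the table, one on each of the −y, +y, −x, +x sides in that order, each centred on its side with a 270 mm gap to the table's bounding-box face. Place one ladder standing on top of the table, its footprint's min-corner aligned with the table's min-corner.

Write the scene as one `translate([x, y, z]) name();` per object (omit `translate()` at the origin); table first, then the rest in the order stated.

table();
translate([495, -629, 0]) stool();
translate([495, 835, 0]) stool();
translate([-545, 103, 0]) stool();
translate([1535, 103, 0]) stool();
translate([0, 0, 763]) ladder();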